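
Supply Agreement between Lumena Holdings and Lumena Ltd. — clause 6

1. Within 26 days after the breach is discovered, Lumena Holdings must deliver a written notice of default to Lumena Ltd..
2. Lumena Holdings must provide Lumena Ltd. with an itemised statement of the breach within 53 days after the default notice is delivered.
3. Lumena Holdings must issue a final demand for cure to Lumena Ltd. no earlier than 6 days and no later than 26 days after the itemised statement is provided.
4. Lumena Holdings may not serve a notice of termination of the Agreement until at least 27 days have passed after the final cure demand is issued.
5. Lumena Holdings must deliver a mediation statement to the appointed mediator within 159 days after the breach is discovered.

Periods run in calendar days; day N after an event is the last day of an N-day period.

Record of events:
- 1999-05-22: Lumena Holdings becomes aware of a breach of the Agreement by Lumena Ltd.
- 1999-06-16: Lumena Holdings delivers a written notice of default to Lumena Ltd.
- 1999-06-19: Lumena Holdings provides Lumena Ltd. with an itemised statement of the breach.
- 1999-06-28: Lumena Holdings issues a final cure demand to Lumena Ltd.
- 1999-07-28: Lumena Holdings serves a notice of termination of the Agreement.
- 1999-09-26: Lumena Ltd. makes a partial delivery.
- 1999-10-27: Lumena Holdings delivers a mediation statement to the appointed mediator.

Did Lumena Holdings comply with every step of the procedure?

Yes

Step 1 — counting 26 days from 1999-05-22 (when the breach is discovered) gives a deadline of 1999-06-17; done 1999-06-16 — timely.
Step 2 — counting 53 days from 1999-06-16 (when the default notice is delivered) gives a deadline of 1999-08-08; completed 1999-06-19, before the deadline.
Step 3 — 6 and 26 days from 1999-06-19 (when the itemised statement is provided) are 1999-06-25 and 1999-07-15 respectively; done 1999-06-28 — within the window.
Step 4 — must wait 27 days from 1999-06-28 (when the final cure demand is issued), so not before 1999-07-25; 1999-07-28 is on or after that date.
Step 5 — counting 159 days from 1999-05-22 (when the breach is discovered) gives a deadline of 1999-10-28; done 1999-10-27 — timely.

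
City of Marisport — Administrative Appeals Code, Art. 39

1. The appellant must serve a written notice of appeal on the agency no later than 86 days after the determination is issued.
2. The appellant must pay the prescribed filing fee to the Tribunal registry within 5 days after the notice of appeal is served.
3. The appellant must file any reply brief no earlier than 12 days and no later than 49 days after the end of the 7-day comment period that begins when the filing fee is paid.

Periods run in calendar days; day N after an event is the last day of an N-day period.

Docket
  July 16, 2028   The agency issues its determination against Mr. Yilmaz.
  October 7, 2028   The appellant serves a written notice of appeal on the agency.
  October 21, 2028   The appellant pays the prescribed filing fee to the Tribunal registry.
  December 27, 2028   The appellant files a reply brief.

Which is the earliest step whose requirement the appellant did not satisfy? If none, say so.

Step 1 — counting 86 days from July 16, 2028 (when the determination is issued) gives a deadline of October 10, 2028; completed October 7, 2028, before the deadline.
Step 2 — counting 5 days from October 7, 2028 (when the notice of appeal is served) gives a deadline of October 12, 2028; not done until October 21, 2028, 9 days after the deadline.
No need to go further; step 2 was not satisfied.

Step 2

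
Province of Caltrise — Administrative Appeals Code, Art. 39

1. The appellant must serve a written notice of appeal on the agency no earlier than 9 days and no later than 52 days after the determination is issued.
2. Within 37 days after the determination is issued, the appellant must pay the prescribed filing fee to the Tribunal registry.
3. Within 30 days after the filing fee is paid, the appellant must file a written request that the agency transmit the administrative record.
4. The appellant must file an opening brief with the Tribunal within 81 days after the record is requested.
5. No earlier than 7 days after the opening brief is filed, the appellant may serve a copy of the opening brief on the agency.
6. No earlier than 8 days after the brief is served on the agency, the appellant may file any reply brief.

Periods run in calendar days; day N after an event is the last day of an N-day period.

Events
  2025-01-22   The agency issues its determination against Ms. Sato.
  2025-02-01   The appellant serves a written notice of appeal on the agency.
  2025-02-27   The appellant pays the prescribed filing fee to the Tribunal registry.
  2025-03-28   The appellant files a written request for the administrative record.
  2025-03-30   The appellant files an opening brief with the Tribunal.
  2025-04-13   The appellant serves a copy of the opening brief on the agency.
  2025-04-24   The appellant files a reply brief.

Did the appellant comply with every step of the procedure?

Yes

Step 1 — 9 and 52 days from 2025-01-22 (when the determination is issued) are 2025-01-31 and 2025-03-15 respectively; 2025-02-01 falls inside that range.
Step 2 — counting 37 days from 2025-01-22 (when the determination is issued) gives a deadline of 2025-02-28; done 2025-02-27 — timely.
Step 3 — counting 30 days from 2025-02-27 (when the filing fee is paid) gives a deadline of 2025-03-29; done 2025-03-28 — timely.
Step 4 — counting 81 days from 2025-03-28 (when the record is requested) gives a deadline of 2025-06-17; completed 2025-03-30, before the deadline.
Step 5 — must wait 7 days from 2025-03-30 (when the opening brief is filed), so not before 2025-04-06; 2025-04-13 is on or after that date.
Step 6 — must wait 8 days from 2025-04-13 (when the brief is served on the agency), so not before 2025-04-21; done 2025-04-24, after the minimum wait.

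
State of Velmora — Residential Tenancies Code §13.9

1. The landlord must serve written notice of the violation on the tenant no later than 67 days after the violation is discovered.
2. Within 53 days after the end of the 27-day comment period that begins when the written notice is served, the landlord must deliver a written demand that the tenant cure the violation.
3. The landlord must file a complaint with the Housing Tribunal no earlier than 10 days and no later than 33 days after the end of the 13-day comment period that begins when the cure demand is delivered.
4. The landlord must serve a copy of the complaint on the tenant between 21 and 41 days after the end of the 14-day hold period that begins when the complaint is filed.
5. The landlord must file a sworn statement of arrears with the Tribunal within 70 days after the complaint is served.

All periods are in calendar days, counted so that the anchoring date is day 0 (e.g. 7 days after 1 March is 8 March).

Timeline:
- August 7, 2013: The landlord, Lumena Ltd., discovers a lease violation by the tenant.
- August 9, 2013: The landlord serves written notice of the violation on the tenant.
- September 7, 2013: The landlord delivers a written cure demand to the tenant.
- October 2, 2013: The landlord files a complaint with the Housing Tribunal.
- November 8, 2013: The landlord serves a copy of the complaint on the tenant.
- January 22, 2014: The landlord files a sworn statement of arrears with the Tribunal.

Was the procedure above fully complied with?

No

(1) due by August 7, 2013 + 67 days = October 13, 2013; done August 9, 2013 — timely.
(2) due by September 5, 2013 + 53 days = October 28, 2013; done September 7, 2013 — timely.
(3) the permitted window runs from September 20, 2013 + 10 = September 30, 2013 to September 20, 2013 + 33 = October 23, 2013; done October 2, 2013 — within the window.
(4) the permitted window runs from October 16, 2013 + 21 = November 6, 2013 to October 16, 2013 + 41 = November 26, 2013; November 8, 2013 falls inside that range.
(5) due by November 8, 2013 + 70 days = January 17, 2014; January 22, 2014 misses that deadline by 5 days.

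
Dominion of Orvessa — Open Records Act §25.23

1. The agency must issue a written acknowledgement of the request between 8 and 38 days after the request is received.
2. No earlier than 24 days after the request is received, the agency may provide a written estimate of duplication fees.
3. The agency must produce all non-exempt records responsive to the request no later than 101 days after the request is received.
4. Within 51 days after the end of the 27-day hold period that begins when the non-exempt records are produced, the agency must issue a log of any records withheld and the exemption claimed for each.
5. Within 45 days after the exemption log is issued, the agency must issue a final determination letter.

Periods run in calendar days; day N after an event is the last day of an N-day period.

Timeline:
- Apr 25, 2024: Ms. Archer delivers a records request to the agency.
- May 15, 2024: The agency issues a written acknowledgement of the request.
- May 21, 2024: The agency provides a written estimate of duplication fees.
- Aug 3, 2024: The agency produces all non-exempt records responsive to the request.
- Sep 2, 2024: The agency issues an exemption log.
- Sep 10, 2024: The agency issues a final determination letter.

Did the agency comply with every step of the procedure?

Yes

Step 1: the window is 8–38 days after Apr 25, 2024 (when the request is received), so May 3, 2024 through Jun 2, 2024; May 15, 2024 falls inside that range.
Step 2: the earliest permitted date is 24 days after Apr 25, 2024 (when the request is received), i.e. May 19, 2024; May 21, 2024 is on or after that date.
Step 3: 101 days after Apr 25, 2024 (when the request is received) is Aug 4, 2024; Aug 3, 2024 is within that limit.
Step 4: 51 days after Aug 30, 2024 (end of the 27-day hold period, which began when the non-exempt records are produced on Aug 3, 2024) is Oct 20, 2024; Sep 2, 2024 is within that limit.
Step 5: 45 days after Sep 2, 2024 (when the exemption log is issued) is Oct 17, 2024; Sep 10, 2024 is within that limit.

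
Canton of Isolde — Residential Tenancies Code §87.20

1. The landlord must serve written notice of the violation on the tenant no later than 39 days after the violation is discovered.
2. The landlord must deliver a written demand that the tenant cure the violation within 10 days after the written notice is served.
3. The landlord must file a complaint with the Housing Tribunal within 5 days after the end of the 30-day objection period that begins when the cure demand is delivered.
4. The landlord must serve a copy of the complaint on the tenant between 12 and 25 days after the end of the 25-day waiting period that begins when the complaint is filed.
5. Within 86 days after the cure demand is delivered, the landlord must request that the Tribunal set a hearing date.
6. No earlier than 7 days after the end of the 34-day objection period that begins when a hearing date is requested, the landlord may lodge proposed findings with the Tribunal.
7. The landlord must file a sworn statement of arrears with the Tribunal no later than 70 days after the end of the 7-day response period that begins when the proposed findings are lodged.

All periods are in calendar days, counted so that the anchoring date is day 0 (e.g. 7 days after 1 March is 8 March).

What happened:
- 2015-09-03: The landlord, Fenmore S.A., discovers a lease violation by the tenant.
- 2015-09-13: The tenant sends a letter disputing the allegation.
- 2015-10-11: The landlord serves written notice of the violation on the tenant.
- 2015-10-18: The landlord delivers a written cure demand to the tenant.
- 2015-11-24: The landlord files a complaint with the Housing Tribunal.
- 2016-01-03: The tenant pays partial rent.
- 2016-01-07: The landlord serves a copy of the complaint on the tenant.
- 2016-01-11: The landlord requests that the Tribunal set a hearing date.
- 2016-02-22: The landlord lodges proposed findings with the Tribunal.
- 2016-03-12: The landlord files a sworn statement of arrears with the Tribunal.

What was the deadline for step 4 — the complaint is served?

2016-01-13

The complaint is filed on 2015-11-24; the 25-day waiting period therefore ends 2015-12-19, and step 4 runs from that date. The window is 12–25 days after 2015-12-19; it closes on 2016-01-13.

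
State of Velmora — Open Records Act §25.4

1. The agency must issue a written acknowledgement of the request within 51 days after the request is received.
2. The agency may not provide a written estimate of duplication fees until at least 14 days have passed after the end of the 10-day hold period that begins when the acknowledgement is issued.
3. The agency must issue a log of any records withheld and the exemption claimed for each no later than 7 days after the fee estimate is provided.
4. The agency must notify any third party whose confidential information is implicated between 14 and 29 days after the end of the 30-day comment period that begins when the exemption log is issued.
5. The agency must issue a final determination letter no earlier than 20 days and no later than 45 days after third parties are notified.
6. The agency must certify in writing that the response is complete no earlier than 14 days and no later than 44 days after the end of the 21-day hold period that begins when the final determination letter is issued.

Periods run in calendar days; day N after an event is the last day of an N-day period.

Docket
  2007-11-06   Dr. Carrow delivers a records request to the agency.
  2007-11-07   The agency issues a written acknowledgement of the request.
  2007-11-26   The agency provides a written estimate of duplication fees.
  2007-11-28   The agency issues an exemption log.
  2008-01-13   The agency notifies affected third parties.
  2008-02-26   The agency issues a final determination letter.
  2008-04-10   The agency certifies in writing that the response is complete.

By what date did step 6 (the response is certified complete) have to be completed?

The final determination letter is issued on 2008-02-26; the 21-day hold period therefore ends 2008-03-18, and step 6 runs from that date. The window is 14–44 days after 2008-03-18; it closes on 2008-05-01.

2008-05-01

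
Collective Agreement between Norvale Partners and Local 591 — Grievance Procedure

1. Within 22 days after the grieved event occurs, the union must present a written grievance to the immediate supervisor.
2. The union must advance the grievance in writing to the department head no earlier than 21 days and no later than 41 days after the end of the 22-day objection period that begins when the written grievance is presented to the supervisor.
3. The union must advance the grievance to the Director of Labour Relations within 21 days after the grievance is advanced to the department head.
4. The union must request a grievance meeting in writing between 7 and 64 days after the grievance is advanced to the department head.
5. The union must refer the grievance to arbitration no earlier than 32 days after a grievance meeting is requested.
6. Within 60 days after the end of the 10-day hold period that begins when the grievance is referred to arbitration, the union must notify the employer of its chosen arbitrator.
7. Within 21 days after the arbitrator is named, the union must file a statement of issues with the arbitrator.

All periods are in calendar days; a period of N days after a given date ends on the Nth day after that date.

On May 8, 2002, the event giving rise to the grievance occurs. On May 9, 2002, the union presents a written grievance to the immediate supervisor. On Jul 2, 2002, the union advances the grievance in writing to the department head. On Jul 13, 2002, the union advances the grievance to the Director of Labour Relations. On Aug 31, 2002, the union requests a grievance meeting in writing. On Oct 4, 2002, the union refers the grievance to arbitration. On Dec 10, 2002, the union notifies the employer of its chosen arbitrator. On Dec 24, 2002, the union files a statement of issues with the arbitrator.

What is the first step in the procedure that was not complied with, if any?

Step 1: 22 days after May 8, 2002 (when the grieved event occurs) is May 30, 2002; May 9, 2002 is within that limit.
Step 2: the window is 21–41 days after May 31, 2002 (end of the 22-day objection period, which began when the written grievance is presented to the supervisor on May 9, 2002), so Jun 21, 2002 through Jul 11, 2002; Jul 2, 2002 falls inside that range.
Step 3: 21 days after Jul 2, 2002 (when the grievance is advanced to the department head) is Jul 23, 2002; completed Jul 13, 2002, before the deadline.
Step 4: the window is 7–64 days after Jul 2, 2002 (when the grievance is advanced to the department head), so Jul 9, 2002 through Sep 4, 2002; done Aug 31, 2002, which is between those dates.
Step 5: the earliest permitted date is 32 days after Aug 31, 2002 (when a grievance meeting is requested), i.e. Oct 2, 2002; done Oct 4, 2002, after the minimum wait.
Step 6: 60 days after Oct 14, 2002 (end of the 10-day hold period, which began when the grievance is referred to arbitration on Oct 4, 2002) is Dec 13, 2002; Dec 10, 2002 is within that limit.
Step 7: 21 days after Dec 10, 2002 (when the arbitrator is named) is Dec 31, 2002; completed Dec 24, 2002, before the deadline.

None — every step was satisfied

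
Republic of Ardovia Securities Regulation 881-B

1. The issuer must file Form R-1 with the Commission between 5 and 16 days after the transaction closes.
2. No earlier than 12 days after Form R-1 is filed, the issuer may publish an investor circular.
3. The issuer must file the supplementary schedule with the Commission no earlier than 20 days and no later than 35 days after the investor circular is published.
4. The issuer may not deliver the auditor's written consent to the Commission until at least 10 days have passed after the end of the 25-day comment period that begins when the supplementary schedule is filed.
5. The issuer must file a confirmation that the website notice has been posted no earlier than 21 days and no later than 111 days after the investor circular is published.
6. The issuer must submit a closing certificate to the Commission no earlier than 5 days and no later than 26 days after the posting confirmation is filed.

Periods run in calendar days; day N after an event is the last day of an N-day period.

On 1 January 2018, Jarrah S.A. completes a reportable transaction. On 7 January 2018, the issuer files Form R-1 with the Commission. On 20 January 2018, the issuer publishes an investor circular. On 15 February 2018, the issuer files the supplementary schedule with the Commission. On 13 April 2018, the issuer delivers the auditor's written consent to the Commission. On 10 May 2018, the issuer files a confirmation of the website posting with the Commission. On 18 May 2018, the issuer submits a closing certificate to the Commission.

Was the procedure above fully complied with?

(1) the permitted window runs from 1 January 2018 + 5 = 6 January 2018 to 1 January 2018 + 16 = 17 January 2018; done 7 January 2018, which is between those dates.
(2) permitted from 7 January 2018 + 12 days = 19 January 2018 onward; done 20 January 2018 — permitted.
(3) the permitted window runs from 20 January 2018 + 20 = 9 February 2018 to 20 January 2018 + 35 = 24 February 2018; done 15 February 2018 — within the window.
(4) permitted from 12 March 2018 + 10 days = 22 March 2018 onward; done 13 April 2018, after the minimum wait.
(5) the permitted window runs from 20 January 2018 + 21 = 10 February 2018 to 20 January 2018 + 111 = 11 May 2018; 10 May 2018 falls inside that range.
(6) the permitted window runs from 10 May 2018 + 5 = 15 May 2018 to 10 May 2018 + 26 = 5 June 2018; done 18 May 2018 — within the window.

Yes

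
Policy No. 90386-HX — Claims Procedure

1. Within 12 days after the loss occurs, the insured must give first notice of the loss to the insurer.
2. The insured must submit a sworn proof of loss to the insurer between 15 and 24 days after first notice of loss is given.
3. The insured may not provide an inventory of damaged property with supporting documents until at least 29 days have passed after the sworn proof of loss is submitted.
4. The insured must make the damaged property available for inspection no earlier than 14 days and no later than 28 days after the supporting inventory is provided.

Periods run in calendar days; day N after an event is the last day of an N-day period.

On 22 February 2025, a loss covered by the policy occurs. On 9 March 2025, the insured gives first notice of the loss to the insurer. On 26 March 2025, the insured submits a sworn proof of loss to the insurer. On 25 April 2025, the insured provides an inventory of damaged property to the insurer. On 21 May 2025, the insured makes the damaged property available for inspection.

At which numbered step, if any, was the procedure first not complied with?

Step 1

Step 1: 12 days after 22 February 2025 (when the loss occurs) is 6 March 2025; not done until 9 March 2025, 3 days after the deadline.
Later steps need not be reached.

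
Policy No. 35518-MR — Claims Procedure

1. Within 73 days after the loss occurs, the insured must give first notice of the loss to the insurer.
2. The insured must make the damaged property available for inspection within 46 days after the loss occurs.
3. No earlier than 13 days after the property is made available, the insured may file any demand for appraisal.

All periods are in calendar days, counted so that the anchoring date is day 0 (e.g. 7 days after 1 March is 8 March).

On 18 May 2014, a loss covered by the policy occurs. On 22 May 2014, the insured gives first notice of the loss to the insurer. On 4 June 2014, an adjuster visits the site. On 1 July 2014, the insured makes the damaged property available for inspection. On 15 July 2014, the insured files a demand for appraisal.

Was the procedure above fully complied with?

Yes

Step 1: 73 days after 18 May 2014 (when the loss occurs) is 30 July 2014; done 22 May 2014 — timely.
Step 2: 46 days after 18 May 2014 (when the loss occurs) is 3 July 2014; completed 1 July 2014, before the deadline.
Step 3: the earliest permitted date is 13 days after 1 July 2014 (when the property is made available), i.e. 14 July 2014; done 15 July 2014, after the minimum wait.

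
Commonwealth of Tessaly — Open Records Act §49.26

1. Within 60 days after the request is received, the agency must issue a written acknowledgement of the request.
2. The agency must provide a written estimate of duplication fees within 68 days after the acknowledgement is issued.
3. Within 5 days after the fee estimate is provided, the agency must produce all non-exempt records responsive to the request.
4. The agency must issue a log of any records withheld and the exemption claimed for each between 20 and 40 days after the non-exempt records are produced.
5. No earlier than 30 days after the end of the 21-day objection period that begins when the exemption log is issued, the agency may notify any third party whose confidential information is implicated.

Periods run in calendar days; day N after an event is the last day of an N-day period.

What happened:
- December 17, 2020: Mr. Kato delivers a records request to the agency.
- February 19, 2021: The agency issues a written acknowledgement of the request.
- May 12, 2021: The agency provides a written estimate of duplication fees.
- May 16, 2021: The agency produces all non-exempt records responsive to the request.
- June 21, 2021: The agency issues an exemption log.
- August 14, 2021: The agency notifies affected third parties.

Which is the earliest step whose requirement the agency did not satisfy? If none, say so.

Step 1

Step 1: 60 days after December 17, 2020 (when the request is received) is February 15, 2021; February 19, 2021 misses that deadline by 4 days.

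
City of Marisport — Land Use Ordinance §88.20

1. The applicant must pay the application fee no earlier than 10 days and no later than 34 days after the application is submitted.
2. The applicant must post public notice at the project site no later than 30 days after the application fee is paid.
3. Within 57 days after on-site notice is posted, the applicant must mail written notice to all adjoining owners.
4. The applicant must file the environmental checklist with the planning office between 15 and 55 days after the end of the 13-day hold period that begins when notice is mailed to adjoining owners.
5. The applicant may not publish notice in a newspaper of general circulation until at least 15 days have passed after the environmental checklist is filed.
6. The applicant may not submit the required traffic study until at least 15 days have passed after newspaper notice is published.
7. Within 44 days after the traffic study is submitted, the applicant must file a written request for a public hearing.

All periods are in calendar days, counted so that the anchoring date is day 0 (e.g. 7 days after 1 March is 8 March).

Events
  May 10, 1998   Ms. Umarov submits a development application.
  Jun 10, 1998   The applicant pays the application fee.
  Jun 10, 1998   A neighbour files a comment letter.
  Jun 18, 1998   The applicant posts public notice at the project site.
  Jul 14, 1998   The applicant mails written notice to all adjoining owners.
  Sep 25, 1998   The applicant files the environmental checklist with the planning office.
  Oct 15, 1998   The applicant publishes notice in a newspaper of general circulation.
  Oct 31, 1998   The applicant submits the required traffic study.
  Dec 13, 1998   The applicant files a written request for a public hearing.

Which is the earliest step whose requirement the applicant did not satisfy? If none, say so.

Step 1: the window is 10–34 days after May 10, 1998 (when the application is submitted), so May 20, 1998 through Jun 13, 1998; done Jun 10, 1998, which is between those dates.
Step 2: 30 days after Jun 10, 1998 (when the application fee is paid) is Jul 10, 1998; done Jun 18, 1998 — timely.
Step 3: 57 days after Jun 18, 1998 (when on-site notice is posted) is Aug 14, 1998; completed Jul 14, 1998, before the deadline.
Step 4: the window is 15–55 days after Jul 27, 1998 (end of the 13-day hold period, which began when notice is mailed to adjoining owners on Jul 14, 1998), so Aug 11, 1998 through Sep 20, 1998; Sep 25, 1998 is 5 days past the end of the window.
No need to go further; step 4 was not satisfied.

Step 4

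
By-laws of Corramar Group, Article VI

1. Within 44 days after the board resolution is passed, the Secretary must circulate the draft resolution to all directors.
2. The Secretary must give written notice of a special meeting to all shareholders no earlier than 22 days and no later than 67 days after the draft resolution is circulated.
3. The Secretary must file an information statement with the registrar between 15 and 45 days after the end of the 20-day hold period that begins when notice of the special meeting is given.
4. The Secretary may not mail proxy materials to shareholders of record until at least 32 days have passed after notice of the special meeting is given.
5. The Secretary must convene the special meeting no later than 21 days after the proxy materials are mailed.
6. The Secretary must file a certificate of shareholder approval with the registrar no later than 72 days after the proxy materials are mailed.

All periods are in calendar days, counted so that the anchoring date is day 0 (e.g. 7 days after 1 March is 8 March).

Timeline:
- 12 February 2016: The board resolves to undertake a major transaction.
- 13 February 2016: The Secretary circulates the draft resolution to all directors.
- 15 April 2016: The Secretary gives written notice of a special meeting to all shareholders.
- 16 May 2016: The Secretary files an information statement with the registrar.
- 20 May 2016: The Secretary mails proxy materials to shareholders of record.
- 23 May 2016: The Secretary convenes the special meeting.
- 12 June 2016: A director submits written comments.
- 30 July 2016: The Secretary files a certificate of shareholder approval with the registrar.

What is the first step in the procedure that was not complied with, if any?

Step 3

Step 1: 44 days after 12 February 2016 (when the board resolution is passed) is 27 March 2016; done 13 February 2016 — timely.
Step 2: the window is 22–67 days after 13 February 2016 (when the draft resolution is circulated), so 6 March 2016 through 20 April 2016; done 15 April 2016, which is between those dates.
Step 3: the window is 15–45 days after 5 May 2016 (end of the 20-day hold period, which began when notice of the special meeting is given on 15 April 2016), so 20 May 2016 through 19 June 2016; 16 May 2016 is 4 days too early.
Later steps need not be reached.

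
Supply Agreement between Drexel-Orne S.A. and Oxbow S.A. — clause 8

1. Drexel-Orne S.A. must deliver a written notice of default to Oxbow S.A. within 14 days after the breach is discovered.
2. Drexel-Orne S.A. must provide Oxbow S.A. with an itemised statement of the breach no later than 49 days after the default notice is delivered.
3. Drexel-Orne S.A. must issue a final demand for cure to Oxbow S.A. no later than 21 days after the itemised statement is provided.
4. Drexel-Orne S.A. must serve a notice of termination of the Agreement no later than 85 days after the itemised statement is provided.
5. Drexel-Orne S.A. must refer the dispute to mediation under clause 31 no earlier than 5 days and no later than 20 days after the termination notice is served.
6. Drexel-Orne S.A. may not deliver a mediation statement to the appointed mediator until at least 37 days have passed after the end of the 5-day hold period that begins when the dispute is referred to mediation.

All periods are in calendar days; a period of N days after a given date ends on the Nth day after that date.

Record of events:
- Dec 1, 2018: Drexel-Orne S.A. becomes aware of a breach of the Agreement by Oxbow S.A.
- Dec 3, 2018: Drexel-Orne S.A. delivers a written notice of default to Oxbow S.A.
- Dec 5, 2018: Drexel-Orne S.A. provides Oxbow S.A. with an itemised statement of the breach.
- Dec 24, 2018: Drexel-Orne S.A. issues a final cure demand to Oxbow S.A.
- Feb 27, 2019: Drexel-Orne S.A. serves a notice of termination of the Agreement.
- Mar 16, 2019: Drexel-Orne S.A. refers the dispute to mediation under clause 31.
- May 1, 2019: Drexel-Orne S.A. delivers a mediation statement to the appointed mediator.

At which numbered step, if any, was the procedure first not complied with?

(1) due by Dec 1, 2018 + 14 days = Dec 15, 2018; Dec 3, 2018 is within that limit.
(2) due by Dec 3, 2018 + 49 days = Jan 21, 2019; Dec 5, 2018 is within that limit.
(3) due by Dec 5, 2018 + 21 days = Dec 26, 2018; completed Dec 24, 2018, before the deadline.
(4) due by Dec 5, 2018 + 85 days = Feb 28, 2019; completed Feb 27, 2019, before the deadline.
(5) the permitted window runs from Feb 27, 2019 + 5 = Mar 4, 2019 to Feb 27, 2019 + 20 = Mar 19, 2019; Mar 16, 2019 falls inside that range.
(6) permitted from Mar 21, 2019 + 37 days = Apr 27, 2019 onward; done May 1, 2019 — permitted.

None — every step was satisfied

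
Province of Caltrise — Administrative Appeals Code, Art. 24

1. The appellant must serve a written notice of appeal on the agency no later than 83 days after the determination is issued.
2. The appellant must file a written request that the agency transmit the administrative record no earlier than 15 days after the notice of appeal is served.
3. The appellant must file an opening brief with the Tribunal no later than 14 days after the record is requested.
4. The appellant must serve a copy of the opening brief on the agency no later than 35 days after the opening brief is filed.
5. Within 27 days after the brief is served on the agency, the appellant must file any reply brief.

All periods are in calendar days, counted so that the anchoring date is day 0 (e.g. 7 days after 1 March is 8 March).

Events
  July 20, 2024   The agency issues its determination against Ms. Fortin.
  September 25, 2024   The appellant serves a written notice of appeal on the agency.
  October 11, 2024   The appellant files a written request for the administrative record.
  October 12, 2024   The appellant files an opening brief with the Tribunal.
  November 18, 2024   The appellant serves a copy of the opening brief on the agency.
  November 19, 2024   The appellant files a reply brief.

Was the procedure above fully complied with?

(1) due by July 20, 2024 + 83 days = October 11, 2024; September 25, 2024 is within that limit.
(2) permitted from September 25, 2024 + 15 days = October 10, 2024 onward; October 11, 2024 is on or after that date.
(3) due by October 11, 2024 + 14 days = October 25, 2024; October 12, 2024 is within that limit.
(4) due by October 12, 2024 + 35 days = November 16, 2024; done November 18, 2024 — 2 days late.

No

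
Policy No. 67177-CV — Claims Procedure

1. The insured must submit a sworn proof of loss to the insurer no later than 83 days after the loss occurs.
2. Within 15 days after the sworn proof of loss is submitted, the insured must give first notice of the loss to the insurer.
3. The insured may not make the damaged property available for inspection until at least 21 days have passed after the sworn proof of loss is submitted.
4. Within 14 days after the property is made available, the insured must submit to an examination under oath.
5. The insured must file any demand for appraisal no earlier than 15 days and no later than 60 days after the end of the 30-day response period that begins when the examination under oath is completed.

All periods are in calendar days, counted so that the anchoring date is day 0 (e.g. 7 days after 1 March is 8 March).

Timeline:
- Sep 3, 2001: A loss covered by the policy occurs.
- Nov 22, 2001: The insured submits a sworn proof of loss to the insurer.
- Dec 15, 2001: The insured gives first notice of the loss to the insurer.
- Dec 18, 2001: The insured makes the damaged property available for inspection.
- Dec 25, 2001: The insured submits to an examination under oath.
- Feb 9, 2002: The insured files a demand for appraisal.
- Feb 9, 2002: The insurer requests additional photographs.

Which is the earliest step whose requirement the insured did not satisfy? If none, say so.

Step 1: 83 days after Sep 3, 2001 (when the loss occurs) is Nov 25, 2001; done Nov 22, 2001 — timely.
Step 2: 15 days after Nov 22, 2001 (when the sworn proof of loss is submitted) is Dec 7, 2001; Dec 15, 2001 misses that deadline by 8 days.
That is the first point of non-compliance.

Step 2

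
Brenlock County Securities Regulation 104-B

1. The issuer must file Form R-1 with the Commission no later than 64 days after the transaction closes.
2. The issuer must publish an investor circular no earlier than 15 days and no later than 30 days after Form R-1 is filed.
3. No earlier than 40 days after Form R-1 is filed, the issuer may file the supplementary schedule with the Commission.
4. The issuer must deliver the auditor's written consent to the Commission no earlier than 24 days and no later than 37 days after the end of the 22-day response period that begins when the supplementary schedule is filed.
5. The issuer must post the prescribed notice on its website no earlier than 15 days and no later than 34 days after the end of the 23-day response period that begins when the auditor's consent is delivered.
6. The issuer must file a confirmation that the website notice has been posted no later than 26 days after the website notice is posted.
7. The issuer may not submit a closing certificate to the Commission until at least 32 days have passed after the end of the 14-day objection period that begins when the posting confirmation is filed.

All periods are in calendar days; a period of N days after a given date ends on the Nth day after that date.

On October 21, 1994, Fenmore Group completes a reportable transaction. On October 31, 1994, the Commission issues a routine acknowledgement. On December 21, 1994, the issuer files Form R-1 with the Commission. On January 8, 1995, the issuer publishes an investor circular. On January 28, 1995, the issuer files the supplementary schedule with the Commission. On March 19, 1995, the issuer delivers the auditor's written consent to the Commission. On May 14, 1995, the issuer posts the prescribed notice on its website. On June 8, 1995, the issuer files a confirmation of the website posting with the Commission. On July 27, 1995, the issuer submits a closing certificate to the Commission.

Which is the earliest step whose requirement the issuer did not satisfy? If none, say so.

Step 3

Step 1 — counting 64 days from October 21, 1994 (when the transaction closes) gives a deadline of December 24, 1994; December 21, 1994 is within that limit.
Step 2 — 15 and 30 days from December 21, 1994 (when Form R-1 is filed) are January 5, 1995 and January 20, 1995 respectively; done January 8, 1995, which is between those dates.
Step 3 — must wait 40 days from December 21, 1994 (when Form R-1 is filed), so not before January 30, 1995; acted on January 28, 1995, 2 days prematurely.
That is the first point of non-compliance.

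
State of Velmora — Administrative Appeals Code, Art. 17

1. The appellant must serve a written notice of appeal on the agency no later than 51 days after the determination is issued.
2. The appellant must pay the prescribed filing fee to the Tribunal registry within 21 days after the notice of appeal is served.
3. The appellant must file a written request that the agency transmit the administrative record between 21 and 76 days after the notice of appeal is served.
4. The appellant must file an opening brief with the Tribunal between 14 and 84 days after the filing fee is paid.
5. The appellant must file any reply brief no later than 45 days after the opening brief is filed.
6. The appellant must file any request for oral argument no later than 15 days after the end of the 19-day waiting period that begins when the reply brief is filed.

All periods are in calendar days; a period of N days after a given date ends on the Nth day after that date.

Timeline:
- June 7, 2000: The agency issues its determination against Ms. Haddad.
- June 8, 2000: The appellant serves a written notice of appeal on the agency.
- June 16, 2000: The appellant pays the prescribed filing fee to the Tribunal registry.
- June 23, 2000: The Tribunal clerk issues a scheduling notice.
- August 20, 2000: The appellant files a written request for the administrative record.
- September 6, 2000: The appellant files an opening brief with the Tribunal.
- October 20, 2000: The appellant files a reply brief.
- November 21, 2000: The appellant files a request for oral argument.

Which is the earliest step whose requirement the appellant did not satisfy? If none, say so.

(1) due by June 7, 2000 + 51 days = July 28, 2000; June 8, 2000 is within that limit.
(2) due by June 8, 2000 + 21 days = June 29, 2000; completed June 16, 2000, before the deadline.
(3) the permitted window runs from June 8, 2000 + 21 = June 29, 2000 to June 8, 2000 + 76 = August 23, 2000; done August 20, 2000 — within the window.
(4) the permitted window runs from June 16, 2000 + 14 = June 30, 2000 to June 16, 2000 + 84 = September 8, 2000; September 6, 2000 falls inside that range.
(5) due by September 6, 2000 + 45 days = October 21, 2000; completed October 20, 2000, before the deadline.
(6) due by November 8, 2000 + 15 days = November 23, 2000; completed November 21, 2000, before the deadline.

None — every step was satisfied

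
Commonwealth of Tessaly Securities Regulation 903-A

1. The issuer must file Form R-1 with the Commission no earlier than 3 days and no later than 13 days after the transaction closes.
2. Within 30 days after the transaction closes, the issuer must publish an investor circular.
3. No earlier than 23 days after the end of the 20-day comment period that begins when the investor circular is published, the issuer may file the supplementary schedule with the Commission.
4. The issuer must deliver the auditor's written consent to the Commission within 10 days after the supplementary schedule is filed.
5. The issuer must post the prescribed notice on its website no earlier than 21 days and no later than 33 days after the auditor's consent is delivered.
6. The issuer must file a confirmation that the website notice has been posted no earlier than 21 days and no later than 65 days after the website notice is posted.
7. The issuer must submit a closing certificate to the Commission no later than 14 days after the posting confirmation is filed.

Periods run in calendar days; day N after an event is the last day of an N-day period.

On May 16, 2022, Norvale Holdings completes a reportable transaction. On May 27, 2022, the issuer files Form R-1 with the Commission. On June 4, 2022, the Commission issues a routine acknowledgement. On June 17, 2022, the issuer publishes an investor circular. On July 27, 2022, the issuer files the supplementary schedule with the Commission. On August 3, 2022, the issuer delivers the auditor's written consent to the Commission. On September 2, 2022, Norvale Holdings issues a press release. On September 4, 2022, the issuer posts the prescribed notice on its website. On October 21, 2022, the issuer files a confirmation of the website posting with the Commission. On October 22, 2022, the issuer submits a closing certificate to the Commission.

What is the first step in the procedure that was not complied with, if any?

(1) the permitted window runs from May 16, 2022 + 3 = May 19, 2022 to May 16, 2022 + 13 = May 29, 2022; done May 27, 2022 — within the window.
(2) due by May 16, 2022 + 30 days = June 15, 2022; done June 17, 2022 — 2 days late.
Later steps need not be reached.

Step 2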